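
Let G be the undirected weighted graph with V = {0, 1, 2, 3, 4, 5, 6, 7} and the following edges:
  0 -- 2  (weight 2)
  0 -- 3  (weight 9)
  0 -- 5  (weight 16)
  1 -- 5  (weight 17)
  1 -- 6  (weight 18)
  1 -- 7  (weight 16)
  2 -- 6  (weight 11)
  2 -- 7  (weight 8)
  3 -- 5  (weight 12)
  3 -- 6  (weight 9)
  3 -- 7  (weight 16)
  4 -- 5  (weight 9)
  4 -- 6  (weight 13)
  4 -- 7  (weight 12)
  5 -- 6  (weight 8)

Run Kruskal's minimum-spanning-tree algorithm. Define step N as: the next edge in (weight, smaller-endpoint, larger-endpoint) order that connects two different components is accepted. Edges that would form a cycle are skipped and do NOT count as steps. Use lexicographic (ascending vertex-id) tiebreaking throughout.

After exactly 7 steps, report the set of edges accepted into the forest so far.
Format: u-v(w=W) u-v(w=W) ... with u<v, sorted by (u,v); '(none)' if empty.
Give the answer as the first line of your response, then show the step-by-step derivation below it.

0-2(w=2) 0-3(w=9) 1-7(w=16) 2-7(w=8) 3-6(w=9) 4-5(w=9) 5-6(w=8)

step 1: add edge 0-2 (w=2); MST = {0-2(w=2)}
step 2: add edge 2-7 (w=8); MST = {0-2(w=2) 2-7(w=8)}
step 3: add edge 5-6 (w=8); MST = {0-2(w=2) 2-7(w=8) 5-6(w=8)}
step 4: add edge 0-3 (w=9); MST = {0-2(w=2) 0-3(w=9) 2-7(w=8) 5-6(w=8)}
step 5: add edge 3-6 (w=9); MST = {0-2(w=2) 0-3(w=9) 2-7(w=8) 3-6(w=9) 5-6(w=8)}
step 6: add edge 4-5 (w=9); MST = {0-2(w=2) 0-3(w=9) 2-7(w=8) 3-6(w=9) 4-5(w=9) 5-6(w=8)}
step 7: add edge 1-7 (w=16); MST = {0-2(w=2) 0-3(w=9) 1-7(w=16) 2-7(w=8) 3-6(w=9) 4-5(w=9) 5-6(w=8)}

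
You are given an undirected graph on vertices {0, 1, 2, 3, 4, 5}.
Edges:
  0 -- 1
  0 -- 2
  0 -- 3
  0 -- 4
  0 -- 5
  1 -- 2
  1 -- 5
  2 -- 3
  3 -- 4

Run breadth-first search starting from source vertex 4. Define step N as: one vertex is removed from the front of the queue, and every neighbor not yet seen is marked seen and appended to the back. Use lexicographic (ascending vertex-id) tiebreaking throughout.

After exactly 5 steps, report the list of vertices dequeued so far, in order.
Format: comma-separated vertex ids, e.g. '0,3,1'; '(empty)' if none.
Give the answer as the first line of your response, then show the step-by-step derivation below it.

4,0,3,1,2

step 1: dequeue 4; queue=[0,3]; order=4
step 2: dequeue 0; queue=[3,1,2,5]; order=4,0
step 3: dequeue 3; queue=[1,2,5]; order=4,0,3
step 4: dequeue 1; queue=[2,5]; order=4,0,3,1
step 5: dequeue 2; queue=[5]; order=4,0,3,1,2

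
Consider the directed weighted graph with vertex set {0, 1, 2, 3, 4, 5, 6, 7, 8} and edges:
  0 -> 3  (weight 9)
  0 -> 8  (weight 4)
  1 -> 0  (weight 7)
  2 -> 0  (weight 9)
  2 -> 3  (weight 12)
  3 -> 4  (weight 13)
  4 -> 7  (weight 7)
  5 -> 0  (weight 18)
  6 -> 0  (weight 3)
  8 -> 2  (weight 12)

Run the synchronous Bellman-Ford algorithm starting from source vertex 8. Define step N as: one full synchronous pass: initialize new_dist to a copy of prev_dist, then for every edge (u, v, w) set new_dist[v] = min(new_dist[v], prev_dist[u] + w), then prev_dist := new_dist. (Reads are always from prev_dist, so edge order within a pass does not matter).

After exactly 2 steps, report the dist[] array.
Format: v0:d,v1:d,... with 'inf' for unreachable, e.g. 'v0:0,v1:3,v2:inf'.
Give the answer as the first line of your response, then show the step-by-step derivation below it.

v0:21,v1:inf,v2:12,v3:24,v4:inf,v5:inf,v6:inf,v7:inf,v8:0

step 1: dist = v0:inf,v1:inf,v2:12,v3:inf,v4:inf,v5:inf,v6:inf,v7:inf,v8:0
step 2: dist = v0:21,v1:inf,v2:12,v3:24,v4:inf,v5:inf,v6:inf,v7:inf,v8:0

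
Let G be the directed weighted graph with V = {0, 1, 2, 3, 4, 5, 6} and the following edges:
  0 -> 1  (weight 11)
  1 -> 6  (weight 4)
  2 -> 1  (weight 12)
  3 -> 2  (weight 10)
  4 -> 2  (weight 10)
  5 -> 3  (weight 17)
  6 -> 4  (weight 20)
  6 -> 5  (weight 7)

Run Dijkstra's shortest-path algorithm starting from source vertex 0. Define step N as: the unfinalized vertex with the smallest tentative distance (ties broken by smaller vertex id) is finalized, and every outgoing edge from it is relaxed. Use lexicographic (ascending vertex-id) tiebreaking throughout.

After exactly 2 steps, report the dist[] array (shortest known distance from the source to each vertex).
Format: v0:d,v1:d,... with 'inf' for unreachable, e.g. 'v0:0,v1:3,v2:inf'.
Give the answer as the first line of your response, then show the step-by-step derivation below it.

v0:0,v1:11,v2:inf,v3:inf,v4:inf,v5:inf,v6:15

step 1: dist = v0:0,v1:11,v2:inf,v3:inf,v4:inf,v5:inf,v6:inf
step 2: dist = v0:0,v1:11,v2:inf,v3:inf,v4:inf,v5:inf,v6:15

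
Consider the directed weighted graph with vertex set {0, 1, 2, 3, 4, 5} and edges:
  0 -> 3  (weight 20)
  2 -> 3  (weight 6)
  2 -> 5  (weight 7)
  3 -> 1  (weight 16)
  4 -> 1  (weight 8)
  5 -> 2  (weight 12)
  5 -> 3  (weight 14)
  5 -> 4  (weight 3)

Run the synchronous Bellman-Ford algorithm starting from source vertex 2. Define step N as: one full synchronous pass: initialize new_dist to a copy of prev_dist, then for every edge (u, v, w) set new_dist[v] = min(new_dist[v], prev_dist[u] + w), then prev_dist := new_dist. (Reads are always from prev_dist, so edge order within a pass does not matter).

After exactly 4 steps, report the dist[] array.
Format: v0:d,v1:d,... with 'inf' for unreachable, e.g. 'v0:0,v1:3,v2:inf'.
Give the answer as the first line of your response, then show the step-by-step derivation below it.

v0:inf,v1:18,v2:0,v3:6,v4:10,v5:7

step 1: dist = v0:inf,v1:inf,v2:0,v3:6,v4:inf,v5:7
step 2: dist = v0:inf,v1:22,v2:0,v3:6,v4:10,v5:7
step 3: dist = v0:inf,v1:18,v2:0,v3:6,v4:10,v5:7
step 4: dist = v0:inf,v1:18,v2:0,v3:6,v4:10,v5:7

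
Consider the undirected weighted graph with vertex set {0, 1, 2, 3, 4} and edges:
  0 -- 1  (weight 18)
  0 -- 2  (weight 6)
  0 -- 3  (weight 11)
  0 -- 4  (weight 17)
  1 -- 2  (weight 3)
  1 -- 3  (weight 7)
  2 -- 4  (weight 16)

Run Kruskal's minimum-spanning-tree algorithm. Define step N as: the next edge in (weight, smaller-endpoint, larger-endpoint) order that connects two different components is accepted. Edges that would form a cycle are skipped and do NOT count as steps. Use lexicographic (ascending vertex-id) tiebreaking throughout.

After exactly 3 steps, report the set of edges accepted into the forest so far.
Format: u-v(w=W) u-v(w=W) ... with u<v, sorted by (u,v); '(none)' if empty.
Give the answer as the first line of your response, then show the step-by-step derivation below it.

0-2(w=6) 1-2(w=3) 1-3(w=7)

step 1: add edge 1-2 (w=3); MST = {1-2(w=3)}
step 2: add edge 0-2 (w=6); MST = {0-2(w=6) 1-2(w=3)}
step 3: add edge 1-3 (w=7); MST = {0-2(w=6) 1-2(w=3) 1-3(w=7)}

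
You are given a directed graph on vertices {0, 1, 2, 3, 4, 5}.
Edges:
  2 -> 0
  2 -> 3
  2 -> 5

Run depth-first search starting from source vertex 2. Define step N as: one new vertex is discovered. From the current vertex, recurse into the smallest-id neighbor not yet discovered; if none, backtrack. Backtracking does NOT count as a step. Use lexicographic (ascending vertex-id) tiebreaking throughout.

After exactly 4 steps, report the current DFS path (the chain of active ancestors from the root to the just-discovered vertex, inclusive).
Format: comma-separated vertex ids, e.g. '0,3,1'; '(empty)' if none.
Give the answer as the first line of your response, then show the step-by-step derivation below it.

2,5

step 1: discover 2; path=2; order=2
step 2: discover 0; path=2>0; order=2,0
step 3: discover 3; path=2>3; order=2,0,3
step 4: discover 5; path=2>5; order=2,0,3,5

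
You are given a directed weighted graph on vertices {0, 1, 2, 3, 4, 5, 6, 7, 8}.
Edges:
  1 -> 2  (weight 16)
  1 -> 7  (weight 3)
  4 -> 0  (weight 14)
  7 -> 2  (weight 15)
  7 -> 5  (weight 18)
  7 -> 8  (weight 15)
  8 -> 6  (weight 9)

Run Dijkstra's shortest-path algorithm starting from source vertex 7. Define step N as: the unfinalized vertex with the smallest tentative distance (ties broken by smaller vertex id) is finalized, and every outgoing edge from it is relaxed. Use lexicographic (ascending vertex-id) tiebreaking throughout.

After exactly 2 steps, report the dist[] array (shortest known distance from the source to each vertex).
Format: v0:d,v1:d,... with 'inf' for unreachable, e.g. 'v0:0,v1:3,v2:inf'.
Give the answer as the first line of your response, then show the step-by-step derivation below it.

v0:inf,v1:inf,v2:15,v3:inf,v4:inf,v5:18,v6:inf,v7:0,v8:15

step 1: dist = v0:inf,v1:inf,v2:15,v3:inf,v4:inf,v5:18,v6:inf,v7:0,v8:15
step 2: dist = v0:inf,v1:inf,v2:15,v3:inf,v4:inf,v5:18,v6:inf,v7:0,v8:15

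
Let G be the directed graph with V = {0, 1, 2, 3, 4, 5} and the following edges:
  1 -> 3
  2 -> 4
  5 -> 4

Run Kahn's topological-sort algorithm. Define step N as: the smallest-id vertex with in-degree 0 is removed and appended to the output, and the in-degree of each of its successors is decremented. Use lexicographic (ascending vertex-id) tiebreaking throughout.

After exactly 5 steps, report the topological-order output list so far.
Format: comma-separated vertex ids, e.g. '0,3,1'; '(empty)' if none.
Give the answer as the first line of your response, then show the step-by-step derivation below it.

0,1,2,3,5

step 1: output 0; order=[0]; indeg=(0,0,0,1,2,0)
step 2: output 1; order=[0,1]; indeg=(0,0,0,0,2,0)
step 3: output 2; order=[0,1,2]; indeg=(0,0,0,0,1,0)
step 4: output 3; order=[0,1,2,3]; indeg=(0,0,0,0,1,0)
step 5: output 5; order=[0,1,2,3,5]; indeg=(0,0,0,0,0,0)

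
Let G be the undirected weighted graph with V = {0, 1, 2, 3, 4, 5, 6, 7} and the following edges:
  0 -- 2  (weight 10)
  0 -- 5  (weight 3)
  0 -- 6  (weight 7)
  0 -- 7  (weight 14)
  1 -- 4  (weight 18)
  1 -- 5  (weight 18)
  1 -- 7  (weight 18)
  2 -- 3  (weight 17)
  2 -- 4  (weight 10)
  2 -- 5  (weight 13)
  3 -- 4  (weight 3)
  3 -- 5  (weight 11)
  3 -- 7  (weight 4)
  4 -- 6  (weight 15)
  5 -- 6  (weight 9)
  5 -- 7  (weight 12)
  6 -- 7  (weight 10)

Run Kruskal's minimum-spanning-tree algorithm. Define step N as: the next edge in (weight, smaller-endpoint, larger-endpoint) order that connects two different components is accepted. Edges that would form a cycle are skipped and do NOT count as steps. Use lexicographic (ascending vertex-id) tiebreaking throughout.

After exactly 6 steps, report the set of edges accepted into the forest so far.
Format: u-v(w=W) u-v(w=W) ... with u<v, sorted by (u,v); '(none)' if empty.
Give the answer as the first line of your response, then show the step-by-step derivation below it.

0-2(w=10) 0-5(w=3) 0-6(w=7) 2-4(w=10) 3-4(w=3) 3-7(w=4)

step 1: add edge 0-5 (w=3); MST = {0-5(w=3)}
step 2: add edge 3-4 (w=3); MST = {0-5(w=3) 3-4(w=3)}
step 3: add edge 3-7 (w=4); MST = {0-5(w=3) 3-4(w=3) 3-7(w=4)}
step 4: add edge 0-6 (w=7); MST = {0-5(w=3) 0-6(w=7) 3-4(w=3) 3-7(w=4)}
step 5: add edge 0-2 (w=10); MST = {0-2(w=10) 0-5(w=3) 0-6(w=7) 3-4(w=3) 3-7(w=4)}
step 6: add edge 2-4 (w=10); MST = {0-2(w=10) 0-5(w=3) 0-6(w=7) 2-4(w=10) 3-4(w=3) 3-7(w=4)}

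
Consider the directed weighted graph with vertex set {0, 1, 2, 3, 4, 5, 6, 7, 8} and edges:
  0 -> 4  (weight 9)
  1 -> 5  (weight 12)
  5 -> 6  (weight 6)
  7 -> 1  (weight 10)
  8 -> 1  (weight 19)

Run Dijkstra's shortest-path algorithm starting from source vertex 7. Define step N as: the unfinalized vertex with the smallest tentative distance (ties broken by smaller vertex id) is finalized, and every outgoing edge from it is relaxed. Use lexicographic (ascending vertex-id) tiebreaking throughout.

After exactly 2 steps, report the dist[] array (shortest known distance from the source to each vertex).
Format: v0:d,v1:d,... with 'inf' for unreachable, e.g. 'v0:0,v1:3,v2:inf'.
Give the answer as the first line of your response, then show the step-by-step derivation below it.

v0:inf,v1:10,v2:inf,v3:inf,v4:inf,v5:22,v6:inf,v7:0,v8:inf

step 1: dist = v0:inf,v1:10,v2:inf,v3:inf,v4:inf,v5:inf,v6:inf,v7:0,v8:inf
step 2: dist = v0:inf,v1:10,v2:inf,v3:inf,v4:inf,v5:22,v6:inf,v7:0,v8:inf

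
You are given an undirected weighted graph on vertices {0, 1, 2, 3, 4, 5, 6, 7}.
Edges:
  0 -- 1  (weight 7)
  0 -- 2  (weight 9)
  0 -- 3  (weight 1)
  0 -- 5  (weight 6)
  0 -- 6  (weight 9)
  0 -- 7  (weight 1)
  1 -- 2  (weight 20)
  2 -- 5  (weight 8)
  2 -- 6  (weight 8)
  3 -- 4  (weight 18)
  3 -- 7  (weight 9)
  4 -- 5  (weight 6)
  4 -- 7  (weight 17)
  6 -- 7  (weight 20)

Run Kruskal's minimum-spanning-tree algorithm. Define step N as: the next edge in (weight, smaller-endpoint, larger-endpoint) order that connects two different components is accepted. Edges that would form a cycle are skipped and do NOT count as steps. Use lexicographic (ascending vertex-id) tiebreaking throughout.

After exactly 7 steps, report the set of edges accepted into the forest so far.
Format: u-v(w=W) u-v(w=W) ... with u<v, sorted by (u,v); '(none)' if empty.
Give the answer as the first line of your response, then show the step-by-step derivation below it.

0-1(w=7) 0-3(w=1) 0-5(w=6) 0-7(w=1) 2-5(w=8) 2-6(w=8) 4-5(w=6)

step 1: add edge 0-3 (w=1); MST = {0-3(w=1)}
step 2: add edge 0-7 (w=1); MST = {0-3(w=1) 0-7(w=1)}
step 3: add edge 0-5 (w=6); MST = {0-3(w=1) 0-5(w=6) 0-7(w=1)}
step 4: add edge 4-5 (w=6); MST = {0-3(w=1) 0-5(w=6) 0-7(w=1) 4-5(w=6)}
step 5: add edge 0-1 (w=7); MST = {0-1(w=7) 0-3(w=1) 0-5(w=6) 0-7(w=1) 4-5(w=6)}
step 6: add edge 2-5 (w=8); MST = {0-1(w=7) 0-3(w=1) 0-5(w=6) 0-7(w=1) 2-5(w=8) 4-5(w=6)}
step 7: add edge 2-6 (w=8); MST = {0-1(w=7) 0-3(w=1) 0-5(w=6) 0-7(w=1) 2-5(w=8) 2-6(w=8) 4-5(w=6)}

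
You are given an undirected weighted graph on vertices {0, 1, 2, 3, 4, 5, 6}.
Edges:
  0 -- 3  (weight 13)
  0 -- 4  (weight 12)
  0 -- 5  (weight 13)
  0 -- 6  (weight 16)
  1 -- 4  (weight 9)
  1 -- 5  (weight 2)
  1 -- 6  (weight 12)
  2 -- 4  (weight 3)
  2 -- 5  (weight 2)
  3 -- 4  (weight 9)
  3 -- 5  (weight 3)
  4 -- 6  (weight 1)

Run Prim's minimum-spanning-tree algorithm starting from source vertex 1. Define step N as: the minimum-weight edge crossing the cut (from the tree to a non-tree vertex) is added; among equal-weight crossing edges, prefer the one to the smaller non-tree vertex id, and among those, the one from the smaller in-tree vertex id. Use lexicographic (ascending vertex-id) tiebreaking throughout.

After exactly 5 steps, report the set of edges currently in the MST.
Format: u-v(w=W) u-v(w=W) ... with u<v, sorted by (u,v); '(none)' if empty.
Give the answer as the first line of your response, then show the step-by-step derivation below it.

1-5(w=2) 2-4(w=3) 2-5(w=2) 3-5(w=3) 4-6(w=1)

step 1: add edge 1-5 (w=2); MST = {1-5(w=2)}
step 2: add edge 2-5 (w=2); MST = {1-5(w=2) 2-5(w=2)}
step 3: add edge 3-5 (w=3); MST = {1-5(w=2) 2-5(w=2) 3-5(w=3)}
step 4: add edge 2-4 (w=3); MST = {1-5(w=2) 2-4(w=3) 2-5(w=2) 3-5(w=3)}
step 5: add edge 4-6 (w=1); MST = {1-5(w=2) 2-4(w=3) 2-5(w=2) 3-5(w=3) 4-6(w=1)}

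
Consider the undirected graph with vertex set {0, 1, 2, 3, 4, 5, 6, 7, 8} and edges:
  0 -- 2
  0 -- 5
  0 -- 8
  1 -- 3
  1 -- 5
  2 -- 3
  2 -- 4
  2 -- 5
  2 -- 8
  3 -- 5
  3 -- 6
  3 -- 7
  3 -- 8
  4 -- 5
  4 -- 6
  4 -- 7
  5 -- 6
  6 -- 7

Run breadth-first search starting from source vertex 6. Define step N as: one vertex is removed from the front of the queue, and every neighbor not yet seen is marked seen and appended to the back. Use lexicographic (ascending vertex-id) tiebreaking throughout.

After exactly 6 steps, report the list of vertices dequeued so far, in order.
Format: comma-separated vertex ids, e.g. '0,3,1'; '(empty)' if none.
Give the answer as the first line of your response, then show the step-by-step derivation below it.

6,3,4,5,7,1

step 1: dequeue 6; queue=[3,4,5,7]; order=6
step 2: dequeue 3; queue=[4,5,7,1,2,8]; order=6,3
step 3: dequeue 4; queue=[5,7,1,2,8]; order=6,3,4
step 4: dequeue 5; queue=[7,1,2,8,0]; order=6,3,4,5
step 5: dequeue 7; queue=[1,2,8,0]; order=6,3,4,5,7
step 6: dequeue 1; queue=[2,8,0]; order=6,3,4,5,7,1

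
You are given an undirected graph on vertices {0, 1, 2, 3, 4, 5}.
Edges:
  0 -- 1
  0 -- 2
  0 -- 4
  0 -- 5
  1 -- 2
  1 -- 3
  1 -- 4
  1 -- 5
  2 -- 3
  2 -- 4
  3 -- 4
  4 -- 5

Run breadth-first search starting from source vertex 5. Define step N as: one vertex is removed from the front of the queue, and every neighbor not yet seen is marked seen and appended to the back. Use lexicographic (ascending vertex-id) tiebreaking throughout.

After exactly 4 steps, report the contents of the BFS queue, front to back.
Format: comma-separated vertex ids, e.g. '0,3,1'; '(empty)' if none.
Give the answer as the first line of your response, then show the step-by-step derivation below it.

2,3

step 1: dequeue 5; queue=[0,1,4]; order=5
step 2: dequeue 0; queue=[1,4,2]; order=5,0
step 3: dequeue 1; queue=[4,2,3]; order=5,0,1
step 4: dequeue 4; queue=[2,3]; order=5,0,1,4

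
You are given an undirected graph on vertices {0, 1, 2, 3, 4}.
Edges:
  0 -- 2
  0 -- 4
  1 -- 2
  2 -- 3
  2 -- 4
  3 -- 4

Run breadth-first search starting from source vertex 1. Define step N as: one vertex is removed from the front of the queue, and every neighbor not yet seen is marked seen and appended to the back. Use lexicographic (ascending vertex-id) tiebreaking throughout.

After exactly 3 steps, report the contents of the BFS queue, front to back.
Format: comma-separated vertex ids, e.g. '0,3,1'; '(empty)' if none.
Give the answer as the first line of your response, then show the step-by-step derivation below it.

3,4

step 1: dequeue 1; queue=[2]; order=1
step 2: dequeue 2; queue=[0,3,4]; order=1,2
step 3: dequeue 0; queue=[3,4]; order=1,2,0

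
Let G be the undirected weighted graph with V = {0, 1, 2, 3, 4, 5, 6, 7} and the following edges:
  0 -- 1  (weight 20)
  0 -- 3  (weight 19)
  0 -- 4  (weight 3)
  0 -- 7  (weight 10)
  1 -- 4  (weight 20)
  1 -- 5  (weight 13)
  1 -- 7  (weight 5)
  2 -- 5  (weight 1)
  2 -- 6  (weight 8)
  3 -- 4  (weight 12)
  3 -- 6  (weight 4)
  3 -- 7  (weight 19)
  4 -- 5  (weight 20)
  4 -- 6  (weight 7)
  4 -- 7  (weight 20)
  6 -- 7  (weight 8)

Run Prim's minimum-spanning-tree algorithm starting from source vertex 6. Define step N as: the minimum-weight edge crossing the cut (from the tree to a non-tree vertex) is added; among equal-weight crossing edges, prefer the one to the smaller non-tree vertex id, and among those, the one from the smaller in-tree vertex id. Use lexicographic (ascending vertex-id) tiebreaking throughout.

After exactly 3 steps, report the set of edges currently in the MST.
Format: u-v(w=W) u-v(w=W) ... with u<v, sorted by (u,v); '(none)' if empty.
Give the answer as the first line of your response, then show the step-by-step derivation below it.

0-4(w=3) 3-6(w=4) 4-6(w=7)

step 1: add edge 3-6 (w=4); MST = {3-6(w=4)}
step 2: add edge 4-6 (w=7); MST = {3-6(w=4) 4-6(w=7)}
step 3: add edge 0-4 (w=3); MST = {0-4(w=3) 3-6(w=4) 4-6(w=7)}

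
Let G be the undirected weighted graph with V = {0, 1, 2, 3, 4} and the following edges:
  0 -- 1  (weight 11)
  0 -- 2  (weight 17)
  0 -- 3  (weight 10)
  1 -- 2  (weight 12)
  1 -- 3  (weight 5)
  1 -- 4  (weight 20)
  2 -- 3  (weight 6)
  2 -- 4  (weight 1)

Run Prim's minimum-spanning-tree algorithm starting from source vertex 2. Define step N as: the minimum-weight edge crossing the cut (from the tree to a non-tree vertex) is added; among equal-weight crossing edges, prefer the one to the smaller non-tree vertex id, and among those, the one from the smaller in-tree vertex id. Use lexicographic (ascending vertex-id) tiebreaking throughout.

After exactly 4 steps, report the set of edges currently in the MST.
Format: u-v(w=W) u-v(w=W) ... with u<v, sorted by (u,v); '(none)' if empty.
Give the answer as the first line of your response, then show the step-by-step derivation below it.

0-3(w=10) 1-3(w=5) 2-3(w=6) 2-4(w=1)

step 1: add edge 2-4 (w=1); MST = {2-4(w=1)}
step 2: add edge 2-3 (w=6); MST = {2-3(w=6) 2-4(w=1)}
step 3: add edge 1-3 (w=5); MST = {1-3(w=5) 2-3(w=6) 2-4(w=1)}
step 4: add edge 0-3 (w=10); MST = {0-3(w=10) 1-3(w=5) 2-3(w=6) 2-4(w=1)}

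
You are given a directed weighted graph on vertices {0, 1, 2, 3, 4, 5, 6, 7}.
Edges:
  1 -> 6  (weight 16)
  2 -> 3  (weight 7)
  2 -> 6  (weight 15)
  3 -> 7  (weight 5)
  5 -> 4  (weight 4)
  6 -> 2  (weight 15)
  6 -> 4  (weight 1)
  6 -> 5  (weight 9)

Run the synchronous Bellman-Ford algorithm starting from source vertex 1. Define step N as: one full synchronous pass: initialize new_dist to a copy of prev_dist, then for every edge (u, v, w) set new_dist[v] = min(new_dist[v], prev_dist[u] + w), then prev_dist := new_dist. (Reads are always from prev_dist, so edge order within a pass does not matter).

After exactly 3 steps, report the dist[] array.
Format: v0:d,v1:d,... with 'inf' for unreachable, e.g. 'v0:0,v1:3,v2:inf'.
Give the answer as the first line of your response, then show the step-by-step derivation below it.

v0:inf,v1:0,v2:31,v3:38,v4:17,v5:25,v6:16,v7:inf

step 1: dist = v0:inf,v1:0,v2:inf,v3:inf,v4:inf,v5:inf,v6:16,v7:inf
step 2: dist = v0:inf,v1:0,v2:31,v3:inf,v4:17,v5:25,v6:16,v7:inf
step 3: dist = v0:inf,v1:0,v2:31,v3:38,v4:17,v5:25,v6:16,v7:inf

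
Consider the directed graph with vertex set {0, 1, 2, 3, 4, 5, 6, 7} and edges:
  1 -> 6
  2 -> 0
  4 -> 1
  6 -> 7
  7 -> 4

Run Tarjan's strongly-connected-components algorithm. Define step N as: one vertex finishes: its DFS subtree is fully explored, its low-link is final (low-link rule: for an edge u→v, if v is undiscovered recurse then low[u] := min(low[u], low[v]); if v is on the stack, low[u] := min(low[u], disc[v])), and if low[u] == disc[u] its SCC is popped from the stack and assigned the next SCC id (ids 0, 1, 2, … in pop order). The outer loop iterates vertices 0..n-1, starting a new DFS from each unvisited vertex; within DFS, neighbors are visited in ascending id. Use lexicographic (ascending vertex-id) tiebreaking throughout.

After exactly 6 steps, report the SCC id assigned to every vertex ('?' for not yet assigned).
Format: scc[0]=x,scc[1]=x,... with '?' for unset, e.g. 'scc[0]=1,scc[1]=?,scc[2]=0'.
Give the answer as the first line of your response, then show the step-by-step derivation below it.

scc[0]=0,scc[1]=1,scc[2]=2,scc[3]=?,scc[4]=1,scc[5]=?,scc[6]=1,scc[7]=1

step 1: low=(low[0]=0,low[1]=?,low[2]=?,low[3]=?,low[4]=?,low[5]=?,low[6]=?,low[7]=?); scc=(scc[0]=0,scc[1]=?,scc[2]=?,scc[3]=?,scc[4]=?,scc[5]=?,scc[6]=?,scc[7]=?)
step 2: low=(low[0]=0,low[1]=1,low[2]=?,low[3]=?,low[4]=1,low[5]=?,low[6]=2,low[7]=3); scc=(scc[0]=0,scc[1]=?,scc[2]=?,scc[3]=?,scc[4]=?,scc[5]=?,scc[6]=?,scc[7]=?)
step 3: low=(low[0]=0,low[1]=1,low[2]=?,low[3]=?,low[4]=1,low[5]=?,low[6]=2,low[7]=1); scc=(scc[0]=0,scc[1]=?,scc[2]=?,scc[3]=?,scc[4]=?,scc[5]=?,scc[6]=?,scc[7]=?)
step 4: low=(low[0]=0,low[1]=1,low[2]=?,low[3]=?,low[4]=1,low[5]=?,low[6]=1,low[7]=1); scc=(scc[0]=0,scc[1]=?,scc[2]=?,scc[3]=?,scc[4]=?,scc[5]=?,scc[6]=?,scc[7]=?)
step 5: low=(low[0]=0,low[1]=1,low[2]=?,low[3]=?,low[4]=1,low[5]=?,low[6]=1,low[7]=1); scc=(scc[0]=0,scc[1]=1,scc[2]=?,scc[3]=?,scc[4]=1,scc[5]=?,scc[6]=1,scc[7]=1)
step 6: low=(low[0]=0,low[1]=1,low[2]=5,low[3]=?,low[4]=1,low[5]=?,low[6]=1,low[7]=1); scc=(scc[0]=0,scc[1]=1,scc[2]=2,scc[3]=?,scc[4]=1,scc[5]=?,scc[6]=1,scc[7]=1)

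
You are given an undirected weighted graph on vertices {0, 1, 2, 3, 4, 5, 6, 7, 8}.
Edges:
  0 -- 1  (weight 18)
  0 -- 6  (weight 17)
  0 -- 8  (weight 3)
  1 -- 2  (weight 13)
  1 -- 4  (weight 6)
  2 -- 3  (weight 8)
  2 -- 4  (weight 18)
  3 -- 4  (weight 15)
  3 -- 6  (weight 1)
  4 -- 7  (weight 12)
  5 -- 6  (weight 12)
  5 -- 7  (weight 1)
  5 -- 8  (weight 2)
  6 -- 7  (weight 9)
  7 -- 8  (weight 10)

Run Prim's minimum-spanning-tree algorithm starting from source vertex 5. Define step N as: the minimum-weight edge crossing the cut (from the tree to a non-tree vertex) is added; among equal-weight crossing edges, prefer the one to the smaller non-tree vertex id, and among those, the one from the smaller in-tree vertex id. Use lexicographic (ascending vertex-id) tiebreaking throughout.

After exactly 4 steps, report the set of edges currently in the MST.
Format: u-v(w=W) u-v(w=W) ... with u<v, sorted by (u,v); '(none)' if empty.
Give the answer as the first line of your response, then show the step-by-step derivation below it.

0-8(w=3) 5-7(w=1) 5-8(w=2) 6-7(w=9)

step 1: add edge 5-7 (w=1); MST = {5-7(w=1)}
step 2: add edge 5-8 (w=2); MST = {5-7(w=1) 5-8(w=2)}
step 3: add edge 0-8 (w=3); MST = {0-8(w=3) 5-7(w=1) 5-8(w=2)}
step 4: add edge 6-7 (w=9); MST = {0-8(w=3) 5-7(w=1) 5-8(w=2) 6-7(w=9)}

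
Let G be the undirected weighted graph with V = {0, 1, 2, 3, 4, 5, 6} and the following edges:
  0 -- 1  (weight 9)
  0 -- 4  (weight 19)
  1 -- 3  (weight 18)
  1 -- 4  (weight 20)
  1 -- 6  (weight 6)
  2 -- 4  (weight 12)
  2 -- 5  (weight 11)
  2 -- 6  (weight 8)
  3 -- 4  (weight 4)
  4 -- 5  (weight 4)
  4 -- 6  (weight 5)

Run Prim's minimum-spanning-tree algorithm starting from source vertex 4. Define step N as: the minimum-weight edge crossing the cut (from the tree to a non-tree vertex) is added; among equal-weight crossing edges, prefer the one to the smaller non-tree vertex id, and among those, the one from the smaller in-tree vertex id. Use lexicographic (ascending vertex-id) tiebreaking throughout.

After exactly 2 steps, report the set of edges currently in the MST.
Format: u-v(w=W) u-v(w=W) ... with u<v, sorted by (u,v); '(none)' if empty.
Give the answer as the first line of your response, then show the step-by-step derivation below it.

3-4(w=4) 4-5(w=4)

step 1: add edge 3-4 (w=4); MST = {3-4(w=4)}
step 2: add edge 4-5 (w=4); MST = {3-4(w=4) 4-5(w=4)}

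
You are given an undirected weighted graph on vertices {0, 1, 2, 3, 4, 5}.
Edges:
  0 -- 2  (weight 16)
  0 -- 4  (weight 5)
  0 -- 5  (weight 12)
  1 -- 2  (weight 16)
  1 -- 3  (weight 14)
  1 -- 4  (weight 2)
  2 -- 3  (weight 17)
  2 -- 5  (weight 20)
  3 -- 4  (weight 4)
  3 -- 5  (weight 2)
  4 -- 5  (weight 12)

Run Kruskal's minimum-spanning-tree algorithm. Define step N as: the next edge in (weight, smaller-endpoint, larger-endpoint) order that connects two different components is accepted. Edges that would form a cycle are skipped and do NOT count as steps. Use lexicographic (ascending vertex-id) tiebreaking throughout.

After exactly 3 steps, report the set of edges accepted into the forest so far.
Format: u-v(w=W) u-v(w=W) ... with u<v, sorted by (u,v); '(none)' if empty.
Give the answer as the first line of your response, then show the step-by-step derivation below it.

1-4(w=2) 3-4(w=4) 3-5(w=2)

step 1: add edge 1-4 (w=2); MST = {1-4(w=2)}
step 2: add edge 3-5 (w=2); MST = {1-4(w=2) 3-5(w=2)}
step 3: add edge 3-4 (w=4); MST = {1-4(w=2) 3-4(w=4) 3-5(w=2)}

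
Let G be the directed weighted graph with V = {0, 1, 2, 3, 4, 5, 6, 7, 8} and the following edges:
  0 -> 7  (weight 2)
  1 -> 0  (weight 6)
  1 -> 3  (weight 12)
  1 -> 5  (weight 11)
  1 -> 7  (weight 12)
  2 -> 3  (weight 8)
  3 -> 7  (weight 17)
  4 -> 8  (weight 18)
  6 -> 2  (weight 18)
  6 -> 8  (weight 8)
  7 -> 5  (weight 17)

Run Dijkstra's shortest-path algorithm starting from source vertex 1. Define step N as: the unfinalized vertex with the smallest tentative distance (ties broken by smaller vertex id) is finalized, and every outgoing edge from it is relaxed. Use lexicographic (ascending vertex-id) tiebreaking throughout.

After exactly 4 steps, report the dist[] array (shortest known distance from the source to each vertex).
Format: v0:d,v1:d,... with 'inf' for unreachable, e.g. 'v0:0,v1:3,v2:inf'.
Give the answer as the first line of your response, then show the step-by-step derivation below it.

v0:6,v1:0,v2:inf,v3:12,v4:inf,v5:11,v6:inf,v7:8,v8:inf

step 1: dist = v0:6,v1:0,v2:inf,v3:12,v4:inf,v5:11,v6:inf,v7:12,v8:inf
step 2: dist = v0:6,v1:0,v2:inf,v3:12,v4:inf,v5:11,v6:inf,v7:8,v8:inf
step 3: dist = v0:6,v1:0,v2:inf,v3:12,v4:inf,v5:11,v6:inf,v7:8,v8:inf
step 4: dist = v0:6,v1:0,v2:inf,v3:12,v4:inf,v5:11,v6:inf,v7:8,v8:inf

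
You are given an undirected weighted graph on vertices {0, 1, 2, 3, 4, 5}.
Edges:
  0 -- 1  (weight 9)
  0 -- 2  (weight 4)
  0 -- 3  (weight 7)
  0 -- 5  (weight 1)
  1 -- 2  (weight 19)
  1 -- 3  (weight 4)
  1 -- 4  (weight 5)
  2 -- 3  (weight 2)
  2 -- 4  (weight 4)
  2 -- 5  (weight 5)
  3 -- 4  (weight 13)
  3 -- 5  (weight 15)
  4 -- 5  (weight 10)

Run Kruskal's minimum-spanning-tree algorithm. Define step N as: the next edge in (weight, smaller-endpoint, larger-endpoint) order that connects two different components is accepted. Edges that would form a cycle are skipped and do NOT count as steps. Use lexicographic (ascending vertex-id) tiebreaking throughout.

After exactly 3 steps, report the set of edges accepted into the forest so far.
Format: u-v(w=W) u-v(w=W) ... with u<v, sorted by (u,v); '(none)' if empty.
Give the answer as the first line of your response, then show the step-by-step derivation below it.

0-2(w=4) 0-5(w=1) 2-3(w=2)

step 1: add edge 0-5 (w=1); MST = {0-5(w=1)}
step 2: add edge 2-3 (w=2); MST = {0-5(w=1) 2-3(w=2)}
step 3: add edge 0-2 (w=4); MST = {0-2(w=4) 0-5(w=1) 2-3(w=2)}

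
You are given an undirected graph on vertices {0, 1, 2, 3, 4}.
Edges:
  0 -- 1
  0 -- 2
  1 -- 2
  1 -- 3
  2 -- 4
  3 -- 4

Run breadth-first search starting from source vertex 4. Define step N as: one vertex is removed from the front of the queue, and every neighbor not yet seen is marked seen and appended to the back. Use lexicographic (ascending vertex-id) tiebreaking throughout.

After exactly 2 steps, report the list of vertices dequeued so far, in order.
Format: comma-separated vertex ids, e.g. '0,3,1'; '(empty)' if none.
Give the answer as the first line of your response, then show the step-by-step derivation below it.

4,2

step 1: dequeue 4; queue=[2,3]; order=4
step 2: dequeue 2; queue=[3,0,1]; order=4,2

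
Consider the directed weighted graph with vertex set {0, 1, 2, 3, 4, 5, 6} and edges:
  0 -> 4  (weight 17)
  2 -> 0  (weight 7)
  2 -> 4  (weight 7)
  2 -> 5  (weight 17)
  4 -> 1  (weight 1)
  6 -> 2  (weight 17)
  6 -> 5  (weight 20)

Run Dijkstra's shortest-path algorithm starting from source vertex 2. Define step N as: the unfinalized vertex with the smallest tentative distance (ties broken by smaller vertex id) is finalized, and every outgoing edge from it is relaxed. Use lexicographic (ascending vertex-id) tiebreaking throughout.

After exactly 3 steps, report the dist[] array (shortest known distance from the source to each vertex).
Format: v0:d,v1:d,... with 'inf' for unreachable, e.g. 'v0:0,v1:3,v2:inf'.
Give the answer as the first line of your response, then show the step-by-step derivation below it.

v0:7,v1:8,v2:0,v3:inf,v4:7,v5:17,v6:inf

step 1: dist = v0:7,v1:inf,v2:0,v3:inf,v4:7,v5:17,v6:inf
step 2: dist = v0:7,v1:inf,v2:0,v3:inf,v4:7,v5:17,v6:inf
step 3: dist = v0:7,v1:8,v2:0,v3:inf,v4:7,v5:17,v6:inf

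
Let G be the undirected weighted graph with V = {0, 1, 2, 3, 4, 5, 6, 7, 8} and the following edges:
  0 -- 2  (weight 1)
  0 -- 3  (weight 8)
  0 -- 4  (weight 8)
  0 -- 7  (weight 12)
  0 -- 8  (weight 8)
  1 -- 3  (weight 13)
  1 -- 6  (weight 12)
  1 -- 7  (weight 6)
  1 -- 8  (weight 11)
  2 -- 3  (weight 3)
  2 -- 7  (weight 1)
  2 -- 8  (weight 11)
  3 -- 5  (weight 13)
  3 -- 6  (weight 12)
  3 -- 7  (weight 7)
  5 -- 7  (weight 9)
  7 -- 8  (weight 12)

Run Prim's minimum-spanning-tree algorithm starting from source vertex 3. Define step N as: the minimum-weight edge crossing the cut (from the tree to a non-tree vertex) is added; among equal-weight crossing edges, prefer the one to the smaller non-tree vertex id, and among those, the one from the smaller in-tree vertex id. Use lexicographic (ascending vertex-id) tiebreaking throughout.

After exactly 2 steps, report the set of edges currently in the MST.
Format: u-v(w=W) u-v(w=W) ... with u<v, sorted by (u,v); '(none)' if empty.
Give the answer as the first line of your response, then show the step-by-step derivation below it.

0-2(w=1) 2-3(w=3)

step 1: add edge 2-3 (w=3); MST = {2-3(w=3)}
step 2: add edge 0-2 (w=1); MST = {0-2(w=1) 2-3(w=3)}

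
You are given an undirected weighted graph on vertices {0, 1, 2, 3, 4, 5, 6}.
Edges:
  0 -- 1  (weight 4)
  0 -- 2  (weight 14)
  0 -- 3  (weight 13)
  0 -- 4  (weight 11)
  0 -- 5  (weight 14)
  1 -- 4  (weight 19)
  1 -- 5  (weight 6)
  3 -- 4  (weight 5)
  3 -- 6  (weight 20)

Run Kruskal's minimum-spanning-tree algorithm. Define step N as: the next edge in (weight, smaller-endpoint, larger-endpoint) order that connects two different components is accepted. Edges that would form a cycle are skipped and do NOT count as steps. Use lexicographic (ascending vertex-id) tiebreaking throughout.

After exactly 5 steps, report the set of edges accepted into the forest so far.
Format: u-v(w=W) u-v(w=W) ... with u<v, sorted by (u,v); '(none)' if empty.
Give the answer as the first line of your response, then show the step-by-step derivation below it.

0-1(w=4) 0-2(w=14) 0-4(w=11) 1-5(w=6) 3-4(w=5)

step 1: add edge 0-1 (w=4); MST = {0-1(w=4)}
step 2: add edge 3-4 (w=5); MST = {0-1(w=4) 3-4(w=5)}
step 3: add edge 1-5 (w=6); MST = {0-1(w=4) 1-5(w=6) 3-4(w=5)}
step 4: add edge 0-4 (w=11); MST = {0-1(w=4) 0-4(w=11) 1-5(w=6) 3-4(w=5)}
step 5: add edge 0-2 (w=14); MST = {0-1(w=4) 0-2(w=14) 0-4(w=11) 1-5(w=6) 3-4(w=5)}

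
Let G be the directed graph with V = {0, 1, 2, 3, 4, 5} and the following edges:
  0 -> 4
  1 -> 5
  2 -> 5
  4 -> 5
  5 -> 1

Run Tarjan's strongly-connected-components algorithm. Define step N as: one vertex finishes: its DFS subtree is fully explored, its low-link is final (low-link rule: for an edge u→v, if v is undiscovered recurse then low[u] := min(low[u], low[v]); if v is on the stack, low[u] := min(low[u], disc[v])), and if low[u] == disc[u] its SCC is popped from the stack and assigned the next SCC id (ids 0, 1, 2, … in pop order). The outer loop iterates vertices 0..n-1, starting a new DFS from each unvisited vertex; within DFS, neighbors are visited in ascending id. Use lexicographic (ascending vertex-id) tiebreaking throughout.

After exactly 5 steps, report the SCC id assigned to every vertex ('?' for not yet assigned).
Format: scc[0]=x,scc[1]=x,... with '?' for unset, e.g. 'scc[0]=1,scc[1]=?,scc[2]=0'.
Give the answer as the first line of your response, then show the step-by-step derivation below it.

scc[0]=2,scc[1]=0,scc[2]=3,scc[3]=?,scc[4]=1,scc[5]=0

step 1: low=(low[0]=0,low[1]=2,low[2]=?,low[3]=?,low[4]=1,low[5]=2); scc=(scc[0]=?,scc[1]=?,scc[2]=?,scc[3]=?,scc[4]=?,scc[5]=?)
step 2: low=(low[0]=0,low[1]=2,low[2]=?,low[3]=?,low[4]=1,low[5]=2); scc=(scc[0]=?,scc[1]=0,scc[2]=?,scc[3]=?,scc[4]=?,scc[5]=0)
step 3: low=(low[0]=0,low[1]=2,low[2]=?,low[3]=?,low[4]=1,low[5]=2); scc=(scc[0]=?,scc[1]=0,scc[2]=?,scc[3]=?,scc[4]=1,scc[5]=0)
step 4: low=(low[0]=0,low[1]=2,low[2]=?,low[3]=?,low[4]=1,low[5]=2); scc=(scc[0]=2,scc[1]=0,scc[2]=?,scc[3]=?,scc[4]=1,scc[5]=0)
step 5: low=(low[0]=0,low[1]=2,low[2]=4,low[3]=?,low[4]=1,low[5]=2); scc=(scc[0]=2,scc[1]=0,scc[2]=3,scc[3]=?,scc[4]=1,scc[5]=0)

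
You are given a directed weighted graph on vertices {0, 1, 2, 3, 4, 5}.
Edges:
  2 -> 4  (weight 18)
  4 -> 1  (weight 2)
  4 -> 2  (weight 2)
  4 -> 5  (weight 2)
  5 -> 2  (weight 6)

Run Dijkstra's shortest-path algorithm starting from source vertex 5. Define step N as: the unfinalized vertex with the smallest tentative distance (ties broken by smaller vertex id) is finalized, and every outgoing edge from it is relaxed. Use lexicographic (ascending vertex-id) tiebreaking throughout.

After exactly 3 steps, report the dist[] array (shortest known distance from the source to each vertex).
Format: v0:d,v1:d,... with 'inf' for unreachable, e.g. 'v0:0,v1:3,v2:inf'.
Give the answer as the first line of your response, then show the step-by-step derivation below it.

v0:inf,v1:26,v2:6,v3:inf,v4:24,v5:0

step 1: dist = v0:inf,v1:inf,v2:6,v3:inf,v4:inf,v5:0
step 2: dist = v0:inf,v1:inf,v2:6,v3:inf,v4:24,v5:0
step 3: dist = v0:inf,v1:26,v2:6,v3:inf,v4:24,v5:0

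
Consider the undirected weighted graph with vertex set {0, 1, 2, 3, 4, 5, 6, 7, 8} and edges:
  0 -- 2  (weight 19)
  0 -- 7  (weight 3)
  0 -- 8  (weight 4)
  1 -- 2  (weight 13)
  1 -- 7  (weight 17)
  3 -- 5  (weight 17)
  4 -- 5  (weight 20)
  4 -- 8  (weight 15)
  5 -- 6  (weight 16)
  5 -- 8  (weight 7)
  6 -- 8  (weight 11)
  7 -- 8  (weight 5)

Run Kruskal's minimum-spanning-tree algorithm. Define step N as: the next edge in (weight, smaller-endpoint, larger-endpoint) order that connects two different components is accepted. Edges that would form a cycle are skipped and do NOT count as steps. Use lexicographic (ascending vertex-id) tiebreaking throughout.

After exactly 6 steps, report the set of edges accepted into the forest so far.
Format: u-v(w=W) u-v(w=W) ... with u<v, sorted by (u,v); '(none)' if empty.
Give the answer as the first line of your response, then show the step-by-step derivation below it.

0-7(w=3) 0-8(w=4) 1-2(w=13) 4-8(w=15) 5-8(w=7) 6-8(w=11)

step 1: add edge 0-7 (w=3); MST = {0-7(w=3)}
step 2: add edge 0-8 (w=4); MST = {0-7(w=3) 0-8(w=4)}
step 3: add edge 5-8 (w=7); MST = {0-7(w=3) 0-8(w=4) 5-8(w=7)}
step 4: add edge 6-8 (w=11); MST = {0-7(w=3) 0-8(w=4) 5-8(w=7) 6-8(w=11)}
step 5: add edge 1-2 (w=13); MST = {0-7(w=3) 0-8(w=4) 1-2(w=13) 5-8(w=7) 6-8(w=11)}
step 6: add edge 4-8 (w=15); MST = {0-7(w=3) 0-8(w=4) 1-2(w=13) 4-8(w=15) 5-8(w=7) 6-8(w=11)}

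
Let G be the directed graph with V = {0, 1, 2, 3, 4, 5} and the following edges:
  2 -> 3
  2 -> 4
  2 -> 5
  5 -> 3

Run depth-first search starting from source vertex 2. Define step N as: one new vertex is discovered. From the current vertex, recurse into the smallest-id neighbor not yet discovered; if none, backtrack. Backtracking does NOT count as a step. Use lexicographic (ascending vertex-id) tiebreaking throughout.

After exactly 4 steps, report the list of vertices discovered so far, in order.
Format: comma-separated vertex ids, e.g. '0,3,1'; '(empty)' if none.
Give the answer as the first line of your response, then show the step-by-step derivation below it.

2,3,4,5

step 1: discover 2; path=2; order=2
step 2: discover 3; path=2>3; order=2,3
step 3: discover 4; path=2>4; order=2,3,4
step 4: discover 5; path=2>5; order=2,3,4,5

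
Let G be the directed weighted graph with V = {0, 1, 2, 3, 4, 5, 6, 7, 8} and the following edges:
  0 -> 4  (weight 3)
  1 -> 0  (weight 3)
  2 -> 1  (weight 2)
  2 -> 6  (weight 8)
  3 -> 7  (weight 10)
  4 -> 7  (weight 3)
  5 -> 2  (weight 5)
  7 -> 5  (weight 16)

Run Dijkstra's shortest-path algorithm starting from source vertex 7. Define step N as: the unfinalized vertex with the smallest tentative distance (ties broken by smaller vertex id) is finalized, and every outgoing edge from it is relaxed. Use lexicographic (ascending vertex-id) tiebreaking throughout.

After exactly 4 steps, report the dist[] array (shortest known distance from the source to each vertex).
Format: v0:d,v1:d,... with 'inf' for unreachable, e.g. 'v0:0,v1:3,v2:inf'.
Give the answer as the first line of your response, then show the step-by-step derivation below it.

v0:26,v1:23,v2:21,v3:inf,v4:inf,v5:16,v6:29,v7:0,v8:inf

step 1: dist = v0:inf,v1:inf,v2:inf,v3:inf,v4:inf,v5:16,v6:inf,v7:0,v8:inf
step 2: dist = v0:inf,v1:inf,v2:21,v3:inf,v4:inf,v5:16,v6:inf,v7:0,v8:inf
step 3: dist = v0:inf,v1:23,v2:21,v3:inf,v4:inf,v5:16,v6:29,v7:0,v8:inf
step 4: dist = v0:26,v1:23,v2:21,v3:inf,v4:inf,v5:16,v6:29,v7:0,v8:inf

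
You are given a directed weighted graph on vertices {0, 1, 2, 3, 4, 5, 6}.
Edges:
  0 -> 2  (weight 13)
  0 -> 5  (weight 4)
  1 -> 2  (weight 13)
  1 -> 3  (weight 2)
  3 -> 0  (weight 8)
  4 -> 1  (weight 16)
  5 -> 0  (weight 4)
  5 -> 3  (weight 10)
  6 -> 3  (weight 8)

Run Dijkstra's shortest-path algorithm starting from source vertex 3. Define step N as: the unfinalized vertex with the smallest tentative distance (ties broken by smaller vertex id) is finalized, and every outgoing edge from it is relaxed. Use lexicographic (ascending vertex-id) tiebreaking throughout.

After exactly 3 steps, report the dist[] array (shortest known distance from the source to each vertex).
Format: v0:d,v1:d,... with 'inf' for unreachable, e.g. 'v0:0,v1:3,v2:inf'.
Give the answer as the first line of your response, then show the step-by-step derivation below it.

v0:8,v1:inf,v2:21,v3:0,v4:inf,v5:12,v6:inf

step 1: dist = v0:8,v1:inf,v2:inf,v3:0,v4:inf,v5:inf,v6:inf
step 2: dist = v0:8,v1:inf,v2:21,v3:0,v4:inf,v5:12,v6:inf
step 3: dist = v0:8,v1:inf,v2:21,v3:0,v4:inf,v5:12,v6:inf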